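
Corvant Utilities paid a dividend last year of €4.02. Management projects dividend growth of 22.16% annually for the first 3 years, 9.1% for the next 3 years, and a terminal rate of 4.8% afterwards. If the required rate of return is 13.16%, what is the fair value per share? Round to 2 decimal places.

Three-stage DDM. Project D₁…D_6; terminal Gordon value at t=6 with g = 0.048; discount at r = 0.1316.
D_1 = 4.9108
D_2 = 5.9991
D_3 = 7.3285
D_4 = 7.9954
D_5 = 8.7229
D_6 = 9.5167
TV_6 = 9.9735/(0.1316−0.048) = 119.3005
P₀ = Σ Dₜ/(1+r)ᵗ + TV_6/(1+r)^6 = 85.0095

€85.01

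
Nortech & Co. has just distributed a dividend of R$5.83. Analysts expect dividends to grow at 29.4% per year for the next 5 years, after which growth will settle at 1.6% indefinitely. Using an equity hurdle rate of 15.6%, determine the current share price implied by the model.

R$115.76

Two-stage DDM. Project D₁…D_5 at 0.294, terminal growth 0.016, discount at r = 0.156.
D_1 = 7.5440
D_2 = 9.7620
D_3 = 12.6320
D_4 = 16.3458
D_5 = 21.1514
Terminal value at t=5: TV = D_6/(r−g) = 21.4899/(0.156−0.016) = 153.4990
P₀ = 7.5440/(1+0.156)^1 + 9.7620/(1+0.156)^2 + 12.6320/(1+0.156)^3 + 16.3458/(1+0.156)^4 + 21.1514/(1+0.156)^5 + 153.4990/(1+0.156)^5 = 115.7633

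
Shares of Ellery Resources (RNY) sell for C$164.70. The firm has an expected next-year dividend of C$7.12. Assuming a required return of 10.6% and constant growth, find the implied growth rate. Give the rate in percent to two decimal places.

From P₀ = D₁/(r − g), the implied growth is g = r − D₁/P₀.
g = 0.106 − 7.12/164.70 = 0.106 − 0.04323 = 0.06277

6.28%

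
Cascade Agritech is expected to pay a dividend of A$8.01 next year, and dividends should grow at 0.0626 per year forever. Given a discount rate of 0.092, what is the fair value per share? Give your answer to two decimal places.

A$272.45

Gordon growth model: P₀ = D₁/(r − g), with D₁ = 8.01 given directly.
P₀ = 8.0100 / (0.092 − 0.0626) = 8.0100 / 0.0294 = 272.4490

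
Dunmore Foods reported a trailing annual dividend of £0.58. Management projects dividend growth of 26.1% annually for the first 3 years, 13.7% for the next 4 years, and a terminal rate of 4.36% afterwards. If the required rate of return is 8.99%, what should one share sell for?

£30.32

Three-stage DDM. Project D₁…D_7; terminal Gordon value at t=7 with g = 0.0436; discount at r = 0.0899.
D_1 = 0.7314
D_2 = 0.9223
D_3 = 1.1630
D_4 = 1.3223
D_5 = 1.5035
D_6 = 1.7094
D_7 = 1.9436
TV_7 = 2.0284/(0.0899−0.0436) = 43.8095
P₀ = Σ Dₜ/(1+r)ᵗ + TV_7/(1+r)^7 = 30.3249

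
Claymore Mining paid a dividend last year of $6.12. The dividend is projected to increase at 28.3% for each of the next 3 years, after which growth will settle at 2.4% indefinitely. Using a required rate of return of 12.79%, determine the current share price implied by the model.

Two-stage DDM. Project D₁…D_3 at 0.283, terminal growth 0.024, discount at r = 0.1279.
D_1 = 7.8520
D_2 = 10.0741
D_3 = 12.9250
Terminal value at t=3: TV = D_4/(r−g) = 13.2352/(0.1279−0.024) = 127.3843
P₀ = 7.8520/(1+0.1279)^1 + 10.0741/(1+0.1279)^2 + 12.9250/(1+0.1279)^3 + 127.3843/(1+0.1279)^3 = 112.6660

$112.67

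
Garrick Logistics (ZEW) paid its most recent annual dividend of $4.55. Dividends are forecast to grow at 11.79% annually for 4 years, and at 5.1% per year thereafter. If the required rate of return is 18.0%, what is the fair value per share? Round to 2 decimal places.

Two-stage DDM. Project D₁…D_4 at 0.1179, terminal growth 0.051, discount at r = 0.18.
D_1 = 5.0864
D_2 = 5.6861
D_3 = 6.3565
D_4 = 7.1060
Terminal value at t=4: TV = D_5/(r−g) = 7.4684/(0.18−0.051) = 57.8944
P₀ = 5.0864/(1+0.18)^1 + 5.6861/(1+0.18)^2 + 6.3565/(1+0.18)^3 + 7.1060/(1+0.18)^4 + 57.8944/(1+0.18)^4 = 45.7895

$45.79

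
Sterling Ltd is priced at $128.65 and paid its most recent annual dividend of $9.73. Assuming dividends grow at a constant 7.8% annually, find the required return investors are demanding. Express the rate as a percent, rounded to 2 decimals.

15.95%

Rearranging the constant-growth DDM: r = D₁/P₀ + g.
D₁ = 9.73 × (1 + 0.078) = 10.4889.
r = 10.4889 / 128.65 + 0.078 = 0.08153 + 0.078 = 0.15953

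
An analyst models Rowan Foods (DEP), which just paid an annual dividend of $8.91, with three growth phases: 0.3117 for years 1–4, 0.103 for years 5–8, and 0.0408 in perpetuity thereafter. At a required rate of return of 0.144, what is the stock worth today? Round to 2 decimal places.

Three-stage DDM. Project D₁…D_8; terminal Gordon value at t=8 with g = 0.0408; discount at r = 0.144.
D_1 = 11.6872
D_2 = 15.3302
D_3 = 20.1086
D_4 = 26.3764
D_5 = 29.0932
D_6 = 32.0898
D_7 = 35.3950
D_8 = 39.0407
TV_8 = 40.6336/(0.144−0.0408) = 393.7363
P₀ = Σ Dₜ/(1+r)ᵗ + TV_8/(1+r)^8 = 241.2481

$241.25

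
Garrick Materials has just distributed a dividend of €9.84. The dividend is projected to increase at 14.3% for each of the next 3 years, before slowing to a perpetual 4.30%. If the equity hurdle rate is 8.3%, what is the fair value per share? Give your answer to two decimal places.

Two-stage DDM. Project D₁…D_3 at 0.143, terminal growth 0.043, discount at r = 0.083.
D_1 = 11.2471
D_2 = 12.8555
D_3 = 14.6938
Terminal value at t=3: TV = D_4/(r−g) = 15.3256/(0.083−0.043) = 383.1405
P₀ = 11.2471/(1+0.083)^1 + 12.8555/(1+0.083)^2 + 14.6938/(1+0.083)^3 + 383.1405/(1+0.083)^3 = 334.5421

€334.54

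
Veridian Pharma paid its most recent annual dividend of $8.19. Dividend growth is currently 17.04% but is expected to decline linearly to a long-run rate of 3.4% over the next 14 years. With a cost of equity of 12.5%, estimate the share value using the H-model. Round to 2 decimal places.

H-model: P₀ = D₀[(1+g_L) + H(g_S−g_L)]/(r−g_L), with H = 14/2 = 7.
P₀ = 8.19 × [(1+0.034) + 7×(0.1704−0.034)] / (0.125−0.034)
   = 8.19 × 1.9888 / 0.091 = 178.9920

$178.99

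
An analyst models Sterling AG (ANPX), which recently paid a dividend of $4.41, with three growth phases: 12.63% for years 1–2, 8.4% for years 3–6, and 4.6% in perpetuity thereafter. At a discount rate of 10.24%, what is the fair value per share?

$106.58

Three-stage DDM. Project D₁…D_6; terminal Gordon value at t=6 with g = 0.046; discount at r = 0.1024.
D_1 = 4.9670
D_2 = 5.5943
D_3 = 6.0642
D_4 = 6.5736
D_5 = 7.1258
D_6 = 7.7244
TV_6 = 8.0797/(0.1024−0.046) = 143.2572
P₀ = Σ Dₜ/(1+r)ᵗ + TV_6/(1+r)^6 = 106.5808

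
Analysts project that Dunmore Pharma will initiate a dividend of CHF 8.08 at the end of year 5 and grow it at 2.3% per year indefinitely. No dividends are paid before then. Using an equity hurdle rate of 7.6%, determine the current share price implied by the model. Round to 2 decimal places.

Deferred-dividend DDM. At t=4 the remaining stream is a growing perpetuity with first payment D_5 = 8.08.
V_4 = D_5/(r−g) = 8.08/(0.076−0.023) = 152.4528
P₀ = V_4/(1+r)^4 = 152.4528/(1+0.076)^4 = 113.7330

CHF 113.73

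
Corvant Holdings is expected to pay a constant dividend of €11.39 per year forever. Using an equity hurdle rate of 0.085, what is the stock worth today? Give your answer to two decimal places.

Zero-growth DDM (perpetuity): P₀ = D/r = 11.39 / 0.085 = 134.0000

€134.00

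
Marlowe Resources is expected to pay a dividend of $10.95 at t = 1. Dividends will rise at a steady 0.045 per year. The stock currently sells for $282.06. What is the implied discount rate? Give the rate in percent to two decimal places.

8.38%

Rearranging the constant-growth DDM: r = D₁/P₀ + g.
r = 10.9500 / 282.06 + 0.045 = 0.03882 + 0.045 = 0.08382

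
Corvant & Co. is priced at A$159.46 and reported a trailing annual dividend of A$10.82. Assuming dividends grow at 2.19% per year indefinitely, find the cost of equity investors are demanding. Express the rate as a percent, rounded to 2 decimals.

9.12%

Rearranging the constant-growth DDM: r = D₁/P₀ + g.
D₁ = 10.82 × (1 + 0.0219) = 11.0570.
r = 11.0570 / 159.46 + 0.0219 = 0.06934 + 0.0219 = 0.09124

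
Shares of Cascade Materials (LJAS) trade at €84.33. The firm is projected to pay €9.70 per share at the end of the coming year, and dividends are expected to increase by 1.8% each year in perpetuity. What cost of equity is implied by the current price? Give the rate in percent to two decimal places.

13.30%

Rearranging the constant-growth DDM: r = D₁/P₀ + g.
r = 9.7000 / 84.33 + 0.018 = 0.11502 + 0.018 = 0.13302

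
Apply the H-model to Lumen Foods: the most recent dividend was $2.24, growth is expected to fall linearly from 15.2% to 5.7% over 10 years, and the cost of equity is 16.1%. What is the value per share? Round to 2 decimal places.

$33.00

H-model: P₀ = D₀[(1+g_L) + H(g_S−g_L)]/(r−g_L), with H = 10/2 = 5.
P₀ = 2.24 × [(1+0.057) + 5×(0.152−0.057)] / (0.161−0.057)
   = 2.24 × 1.5320 / 0.104 = 32.9969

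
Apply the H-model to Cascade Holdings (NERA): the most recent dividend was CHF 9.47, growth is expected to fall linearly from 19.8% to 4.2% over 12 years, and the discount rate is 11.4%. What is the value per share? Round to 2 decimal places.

CHF 260.16

H-model: P₀ = D₀[(1+g_L) + H(g_S−g_L)]/(r−g_L), with H = 12/2 = 6.
P₀ = 9.47 × [(1+0.042) + 6×(0.198−0.042)] / (0.114−0.042)
   = 9.47 × 1.9780 / 0.072 = 260.1619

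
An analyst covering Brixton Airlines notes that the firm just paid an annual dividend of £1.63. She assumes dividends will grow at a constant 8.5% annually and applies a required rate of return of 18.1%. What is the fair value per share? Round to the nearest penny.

£18.42

Gordon growth model: P₀ = D₁/(r − g). D₁ = 1.63 × (1 + 0.085) = 1.7685.
P₀ = 1.7685 / (0.181 − 0.085) = 1.7685 / 0.096 = 18.4224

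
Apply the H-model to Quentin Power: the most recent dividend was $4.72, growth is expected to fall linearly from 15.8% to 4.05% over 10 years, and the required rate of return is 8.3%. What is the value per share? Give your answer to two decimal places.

$180.80

H-model: P₀ = D₀[(1+g_L) + H(g_S−g_L)]/(r−g_L), with H = 10/2 = 5.
P₀ = 4.72 × [(1+0.0405) + 5×(0.158−0.0405)] / (0.083−0.0405)
   = 4.72 × 1.6280 / 0.0425 = 180.8038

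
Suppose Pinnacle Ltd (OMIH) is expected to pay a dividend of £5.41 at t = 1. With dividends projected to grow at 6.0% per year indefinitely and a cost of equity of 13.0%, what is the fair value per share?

£77.29

Gordon growth model: P₀ = D₁/(r − g), with D₁ = 5.41 given directly.
P₀ = 5.4100 / (0.13 − 0.06) = 5.4100 / 0.07 = 77.2857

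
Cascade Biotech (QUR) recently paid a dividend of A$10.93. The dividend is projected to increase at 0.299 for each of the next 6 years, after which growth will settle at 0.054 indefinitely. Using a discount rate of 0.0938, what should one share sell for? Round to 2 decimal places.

Two-stage DDM. Project D₁…D_6 at 0.299, terminal growth 0.054, discount at r = 0.0938.
D_1 = 14.1981
D_2 = 18.4433
D_3 = 23.9578
D_4 = 31.1212
D_5 = 40.4265
D_6 = 52.5140
Terminal value at t=6: TV = D_7/(r−g) = 55.3498/(0.0938−0.054) = 1390.6973
P₀ = 14.1981/(1+0.0938)^1 + 18.4433/(1+0.0938)^2 + 23.9578/(1+0.0938)^3 + 31.1212/(1+0.0938)^4 + 40.4265/(1+0.0938)^5 + 52.5140/(1+0.0938)^6 + 1390.6973/(1+0.0938)^6 = 937.0244

A$937.02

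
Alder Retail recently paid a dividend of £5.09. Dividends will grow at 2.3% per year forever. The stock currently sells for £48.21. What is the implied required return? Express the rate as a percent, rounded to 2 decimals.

13.10%

Rearranging the constant-growth DDM: r = D₁/P₀ + g.
D₁ = 5.09 × (1 + 0.023) = 5.2071.
r = 5.2071 / 48.21 + 0.023 = 0.10801 + 0.023 = 0.13101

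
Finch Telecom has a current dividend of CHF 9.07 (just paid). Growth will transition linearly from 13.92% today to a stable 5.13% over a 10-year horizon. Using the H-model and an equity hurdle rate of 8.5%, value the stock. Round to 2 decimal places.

H-model: P₀ = D₀[(1+g_L) + H(g_S−g_L)]/(r−g_L), with H = 10/2 = 5.
P₀ = 9.07 × [(1+0.0513) + 5×(0.1392−0.0513)] / (0.085−0.0513)
   = 9.07 × 1.4908 / 0.0337 = 401.2331

CHF 401.23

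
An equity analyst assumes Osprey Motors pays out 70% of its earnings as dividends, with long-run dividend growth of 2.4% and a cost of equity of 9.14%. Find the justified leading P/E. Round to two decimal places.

Justified leading P/E = b/(r−g) = 0.70/(0.0914−0.024) = 10.3858

10.39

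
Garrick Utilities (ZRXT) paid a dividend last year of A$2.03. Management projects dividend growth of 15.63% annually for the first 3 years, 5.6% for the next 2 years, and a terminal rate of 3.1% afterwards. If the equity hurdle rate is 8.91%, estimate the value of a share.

Three-stage DDM. Project D₁…D_5; terminal Gordon value at t=5 with g = 0.031; discount at r = 0.0891.
D_1 = 2.3473
D_2 = 2.7142
D_3 = 3.1384
D_4 = 3.3141
D_5 = 3.4997
TV_5 = 3.6082/(0.0891−0.031) = 62.1038
P₀ = Σ Dₜ/(1+r)ᵗ + TV_5/(1+r)^5 = 52.0428

A$52.04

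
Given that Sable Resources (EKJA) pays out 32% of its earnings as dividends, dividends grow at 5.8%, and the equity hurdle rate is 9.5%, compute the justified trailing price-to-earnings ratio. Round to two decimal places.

Justified trailing P/E = b(1+g)/(r−g) = 0.32×(1+0.058)/(0.095−0.058) = 9.1503

9.15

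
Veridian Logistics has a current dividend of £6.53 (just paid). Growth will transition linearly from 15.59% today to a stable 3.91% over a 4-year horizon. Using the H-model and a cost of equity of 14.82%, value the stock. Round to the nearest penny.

H-model: P₀ = D₀[(1+g_L) + H(g_S−g_L)]/(r−g_L), with H = 4/2 = 2.
P₀ = 6.53 × [(1+0.0391) + 2×(0.1559−0.0391)] / (0.1482−0.0391)
   = 6.53 × 1.2727 / 0.1091 = 76.1754

£76.18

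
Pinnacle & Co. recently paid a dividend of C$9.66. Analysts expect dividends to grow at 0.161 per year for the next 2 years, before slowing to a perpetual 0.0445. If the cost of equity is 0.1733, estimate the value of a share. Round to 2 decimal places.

C$95.72

Two-stage DDM. Project D₁…D_2 at 0.161, terminal growth 0.0445, discount at r = 0.1733.
D_1 = 11.2153
D_2 = 13.0209
Terminal value at t=2: TV = D_3/(r−g) = 13.6003/(0.1733−0.0445) = 105.5928
P₀ = 11.2153/(1+0.1733)^1 + 13.0209/(1+0.1733)^2 + 105.5928/(1+0.1733)^2 = 95.7209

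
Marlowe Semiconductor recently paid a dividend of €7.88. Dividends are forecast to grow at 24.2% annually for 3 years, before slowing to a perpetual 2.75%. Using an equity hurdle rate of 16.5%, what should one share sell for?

Two-stage DDM. Project D₁…D_3 at 0.242, terminal growth 0.0275, discount at r = 0.165.
D_1 = 9.7870
D_2 = 12.1554
D_3 = 15.0970
Terminal value at t=3: TV = D_4/(r−g) = 15.5122/(0.165−0.0275) = 112.8159
P₀ = 9.7870/(1+0.165)^1 + 12.1554/(1+0.165)^2 + 15.0970/(1+0.165)^3 + 112.8159/(1+0.165)^3 = 98.2546

€98.25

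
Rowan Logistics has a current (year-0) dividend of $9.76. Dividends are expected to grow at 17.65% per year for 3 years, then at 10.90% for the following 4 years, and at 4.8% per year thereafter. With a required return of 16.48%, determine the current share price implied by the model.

$139.66

Three-stage DDM. Project D₁…D_7; terminal Gordon value at t=7 with g = 0.048; discount at r = 0.1648.
D_1 = 11.4826
D_2 = 13.5093
D_3 = 15.8937
D_4 = 17.6261
D_5 = 19.5474
D_6 = 21.6781
D_7 = 24.0410
TV_7 = 25.1949/(0.1648−0.048) = 215.7100
P₀ = Σ Dₜ/(1+r)ᵗ + TV_7/(1+r)^7 = 139.6578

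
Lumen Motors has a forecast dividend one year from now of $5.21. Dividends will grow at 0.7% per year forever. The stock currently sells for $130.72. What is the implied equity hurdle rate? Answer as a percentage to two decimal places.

Rearranging the constant-growth DDM: r = D₁/P₀ + g.
r = 5.2100 / 130.72 + 0.007 = 0.03986 + 0.007 = 0.04686

4.69%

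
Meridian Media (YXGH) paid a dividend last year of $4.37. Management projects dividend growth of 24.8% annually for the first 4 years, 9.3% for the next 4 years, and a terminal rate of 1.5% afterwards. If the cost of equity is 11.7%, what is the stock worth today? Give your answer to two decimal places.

Three-stage DDM. Project D₁…D_8; terminal Gordon value at t=8 with g = 0.015; discount at r = 0.117.
D_1 = 5.4538
D_2 = 6.8063
D_3 = 8.4943
D_4 = 10.6008
D_5 = 11.5867
D_6 = 12.6643
D_7 = 13.8420
D_8 = 15.1294
TV_8 = 15.3563/(0.117−0.015) = 150.5519
P₀ = Σ Dₜ/(1+r)ᵗ + TV_8/(1+r)^8 = 111.1731

$111.17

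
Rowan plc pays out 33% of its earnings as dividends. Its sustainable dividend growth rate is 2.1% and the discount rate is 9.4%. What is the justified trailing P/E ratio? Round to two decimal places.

Justified trailing P/E = b(1+g)/(r−g) = 0.33×(1+0.021)/(0.094−0.021) = 4.6155

4.62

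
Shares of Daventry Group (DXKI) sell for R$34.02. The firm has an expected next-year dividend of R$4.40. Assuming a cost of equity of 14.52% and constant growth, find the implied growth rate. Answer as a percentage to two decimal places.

1.59%

From P₀ = D₁/(r − g), the implied growth is g = r − D₁/P₀.
g = 0.1452 − 4.40/34.02 = 0.1452 − 0.12934 = 0.01586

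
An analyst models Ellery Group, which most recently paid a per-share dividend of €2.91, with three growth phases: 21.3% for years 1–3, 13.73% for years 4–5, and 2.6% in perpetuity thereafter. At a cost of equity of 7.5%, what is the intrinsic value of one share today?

Three-stage DDM. Project D₁…D_5; terminal Gordon value at t=5 with g = 0.026; discount at r = 0.075.
D_1 = 3.5298
D_2 = 4.2817
D_3 = 5.1937
D_4 = 5.9068
D_5 = 6.7178
TV_5 = 6.8924/(0.075−0.026) = 140.6620
P₀ = Σ Dₜ/(1+r)ᵗ + TV_5/(1+r)^5 = 118.2510

€118.25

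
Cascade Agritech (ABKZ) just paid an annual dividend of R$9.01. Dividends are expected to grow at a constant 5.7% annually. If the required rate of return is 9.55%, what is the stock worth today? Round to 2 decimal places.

R$247.37

Gordon growth model: P₀ = D₁/(r − g). D₁ = 9.01 × (1 + 0.057) = 9.5236.
P₀ = 9.5236 / (0.0955 − 0.057) = 9.5236 / 0.0385 = 247.3655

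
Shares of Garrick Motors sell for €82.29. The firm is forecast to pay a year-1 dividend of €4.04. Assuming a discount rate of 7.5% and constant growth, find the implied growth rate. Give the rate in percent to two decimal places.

2.59%

From P₀ = D₁/(r − g), the implied growth is g = r − D₁/P₀.
g = 0.075 − 4.04/82.29 = 0.075 − 0.04909 = 0.02591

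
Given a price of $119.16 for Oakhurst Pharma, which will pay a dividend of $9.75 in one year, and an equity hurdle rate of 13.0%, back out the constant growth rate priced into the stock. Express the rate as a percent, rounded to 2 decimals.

4.82%

From P₀ = D₁/(r − g), the implied growth is g = r − D₁/P₀.
g = 0.13 − 9.75/119.16 = 0.13 − 0.08182 = 0.04818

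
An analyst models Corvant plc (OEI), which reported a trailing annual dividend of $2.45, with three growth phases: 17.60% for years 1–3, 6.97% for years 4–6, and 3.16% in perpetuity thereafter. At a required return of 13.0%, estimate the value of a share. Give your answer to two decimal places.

Three-stage DDM. Project D₁…D_6; terminal Gordon value at t=6 with g = 0.0316; discount at r = 0.13.
D_1 = 2.8812
D_2 = 3.3883
D_3 = 3.9846
D_4 = 4.2624
D_5 = 4.5594
D_6 = 4.8772
TV_6 = 5.0314/(0.13−0.0316) = 51.1317
P₀ = Σ Dₜ/(1+r)ᵗ + TV_6/(1+r)^6 = 39.9558

$39.96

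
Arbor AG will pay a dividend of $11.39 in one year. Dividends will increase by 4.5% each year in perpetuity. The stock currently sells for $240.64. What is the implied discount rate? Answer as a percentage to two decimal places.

Rearranging the constant-growth DDM: r = D₁/P₀ + g.
r = 11.3900 / 240.64 + 0.045 = 0.04733 + 0.045 = 0.09233

9.23%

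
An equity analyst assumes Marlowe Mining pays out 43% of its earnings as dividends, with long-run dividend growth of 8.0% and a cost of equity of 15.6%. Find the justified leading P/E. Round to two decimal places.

5.66

Justified leading P/E = b/(r−g) = 0.43/(0.156−0.08) = 5.6579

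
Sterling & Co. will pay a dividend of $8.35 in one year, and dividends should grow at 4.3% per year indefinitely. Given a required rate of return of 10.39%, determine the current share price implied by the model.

$137.11

Gordon growth model: P₀ = D₁/(r − g), with D₁ = 8.35 given directly.
P₀ = 8.3500 / (0.1039 − 0.043) = 8.3500 / 0.0609 = 137.1100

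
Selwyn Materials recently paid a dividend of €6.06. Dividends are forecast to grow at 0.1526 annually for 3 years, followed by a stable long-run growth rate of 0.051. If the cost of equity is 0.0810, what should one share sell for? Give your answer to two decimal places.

€278.04

Two-stage DDM. Project D₁…D_3 at 0.1526, terminal growth 0.051, discount at r = 0.081.
D_1 = 6.9848
D_2 = 8.0506
D_3 = 9.2792
Terminal value at t=3: TV = D_4/(r−g) = 9.7524/(0.081−0.051) = 325.0798
P₀ = 6.9848/(1+0.081)^1 + 8.0506/(1+0.081)^2 + 9.2792/(1+0.081)^3 + 325.0798/(1+0.081)^3 = 278.0397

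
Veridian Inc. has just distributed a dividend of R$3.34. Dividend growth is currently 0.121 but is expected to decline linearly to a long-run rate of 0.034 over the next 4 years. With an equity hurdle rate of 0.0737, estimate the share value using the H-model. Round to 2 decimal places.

H-model: P₀ = D₀[(1+g_L) + H(g_S−g_L)]/(r−g_L), with H = 4/2 = 2.
P₀ = 3.34 × [(1+0.034) + 2×(0.121−0.034)] / (0.0737−0.034)
   = 3.34 × 1.2080 / 0.0397 = 101.6302

R$101.63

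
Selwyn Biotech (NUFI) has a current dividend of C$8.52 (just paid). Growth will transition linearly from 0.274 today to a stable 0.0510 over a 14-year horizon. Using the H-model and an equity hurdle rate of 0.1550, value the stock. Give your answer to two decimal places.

H-model: P₀ = D₀[(1+g_L) + H(g_S−g_L)]/(r−g_L), with H = 14/2 = 7.
P₀ = 8.52 × [(1+0.051) + 7×(0.274−0.051)] / (0.155−0.051)
   = 8.52 × 2.6120 / 0.104 = 213.9831

C$213.98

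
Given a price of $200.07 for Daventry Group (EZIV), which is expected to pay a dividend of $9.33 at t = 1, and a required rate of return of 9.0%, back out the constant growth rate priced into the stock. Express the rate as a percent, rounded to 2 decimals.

From P₀ = D₁/(r − g), the implied growth is g = r − D₁/P₀.
g = 0.09 − 9.33/200.07 = 0.09 − 0.04663 = 0.04337

4.34%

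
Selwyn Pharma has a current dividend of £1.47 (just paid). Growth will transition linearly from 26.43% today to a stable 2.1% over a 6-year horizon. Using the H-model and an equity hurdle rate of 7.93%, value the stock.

H-model: P₀ = D₀[(1+g_L) + H(g_S−g_L)]/(r−g_L), with H = 6/2 = 3.
P₀ = 1.47 × [(1+0.021) + 3×(0.2643−0.021)] / (0.0793−0.021)
   = 1.47 × 1.7509 / 0.0583 = 44.1479

£44.15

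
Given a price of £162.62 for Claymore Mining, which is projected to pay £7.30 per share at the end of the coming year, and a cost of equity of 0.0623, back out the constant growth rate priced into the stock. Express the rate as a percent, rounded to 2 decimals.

1.74%

From P₀ = D₁/(r − g), the implied growth is g = r − D₁/P₀.
g = 0.0623 − 7.30/162.62 = 0.0623 − 0.04489 = 0.01741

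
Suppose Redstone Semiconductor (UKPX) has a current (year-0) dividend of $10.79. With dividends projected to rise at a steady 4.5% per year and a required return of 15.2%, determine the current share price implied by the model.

Gordon growth model: P₀ = D₁/(r − g). D₁ = 10.79 × (1 + 0.045) = 11.2755.
P₀ = 11.2755 / (0.152 − 0.045) = 11.2755 / 0.107 = 105.3790

$105.38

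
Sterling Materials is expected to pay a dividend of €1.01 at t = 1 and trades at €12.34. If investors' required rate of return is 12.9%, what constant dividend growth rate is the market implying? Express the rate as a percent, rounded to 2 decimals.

4.72%

From P₀ = D₁/(r − g), the implied growth is g = r − D₁/P₀.
g = 0.129 − 1.01/12.34 = 0.129 − 0.08185 = 0.04715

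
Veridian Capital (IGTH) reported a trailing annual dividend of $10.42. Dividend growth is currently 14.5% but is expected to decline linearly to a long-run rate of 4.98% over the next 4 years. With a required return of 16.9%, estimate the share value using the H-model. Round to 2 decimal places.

$108.41

H-model: P₀ = D₀[(1+g_L) + H(g_S−g_L)]/(r−g_L), with H = 4/2 = 2.
P₀ = 10.42 × [(1+0.0498) + 2×(0.145−0.0498)] / (0.169−0.0498)
   = 10.42 × 1.2402 / 0.1192 = 108.4135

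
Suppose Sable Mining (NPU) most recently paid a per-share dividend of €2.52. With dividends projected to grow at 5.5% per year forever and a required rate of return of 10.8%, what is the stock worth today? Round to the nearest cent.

€50.16

Gordon growth model: P₀ = D₁/(r − g). D₁ = 2.52 × (1 + 0.055) = 2.6586.
P₀ = 2.6586 / (0.108 − 0.055) = 2.6586 / 0.053 = 50.1623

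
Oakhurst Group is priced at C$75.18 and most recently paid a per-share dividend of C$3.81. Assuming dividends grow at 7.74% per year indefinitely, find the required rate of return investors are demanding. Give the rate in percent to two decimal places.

13.20%

Rearranging the constant-growth DDM: r = D₁/P₀ + g.
D₁ = 3.81 × (1 + 0.0774) = 4.1049.
r = 4.1049 / 75.18 + 0.0774 = 0.05460 + 0.0774 = 0.13200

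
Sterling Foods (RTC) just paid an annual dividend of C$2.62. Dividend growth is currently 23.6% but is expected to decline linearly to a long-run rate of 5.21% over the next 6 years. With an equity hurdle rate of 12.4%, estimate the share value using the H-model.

C$58.44

H-model: P₀ = D₀[(1+g_L) + H(g_S−g_L)]/(r−g_L), with H = 6/2 = 3.
P₀ = 2.62 × [(1+0.0521) + 3×(0.236−0.0521)] / (0.124−0.0521)
   = 2.62 × 1.6038 / 0.0719 = 58.4417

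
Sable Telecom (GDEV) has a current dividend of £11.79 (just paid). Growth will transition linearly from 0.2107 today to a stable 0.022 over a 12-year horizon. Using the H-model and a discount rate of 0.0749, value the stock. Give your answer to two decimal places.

£480.11

H-model: P₀ = D₀[(1+g_L) + H(g_S−g_L)]/(r−g_L), with H = 12/2 = 6.
P₀ = 11.79 × [(1+0.022) + 6×(0.2107−0.022)] / (0.0749−0.022)
   = 11.79 × 2.1542 / 0.0529 = 480.1138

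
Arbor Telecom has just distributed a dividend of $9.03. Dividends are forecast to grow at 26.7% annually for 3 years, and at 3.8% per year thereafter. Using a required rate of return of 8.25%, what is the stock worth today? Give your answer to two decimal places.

$375.15

Two-stage DDM. Project D₁…D_3 at 0.267, terminal growth 0.038, discount at r = 0.0825.
D_1 = 11.4410
D_2 = 14.4958
D_3 = 18.3661
Terminal value at t=3: TV = D_4/(r−g) = 19.0640/(0.0825−0.038) = 428.4054
P₀ = 11.4410/(1+0.0825)^1 + 14.4958/(1+0.0825)^2 + 18.3661/(1+0.0825)^3 + 428.4054/(1+0.0825)^3 = 375.1496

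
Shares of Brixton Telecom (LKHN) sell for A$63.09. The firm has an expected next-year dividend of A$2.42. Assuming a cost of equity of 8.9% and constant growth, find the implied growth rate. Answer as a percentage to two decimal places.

5.06%

From P₀ = D₁/(r − g), the implied growth is g = r − D₁/P₀.
g = 0.089 − 2.42/63.09 = 0.089 − 0.03836 = 0.05064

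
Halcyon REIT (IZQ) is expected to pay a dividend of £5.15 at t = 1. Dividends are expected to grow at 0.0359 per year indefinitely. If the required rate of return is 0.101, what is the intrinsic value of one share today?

£79.11

Gordon growth model: P₀ = D₁/(r − g), with D₁ = 5.15 given directly.
P₀ = 5.1500 / (0.101 − 0.0359) = 5.1500 / 0.0651 = 79.1091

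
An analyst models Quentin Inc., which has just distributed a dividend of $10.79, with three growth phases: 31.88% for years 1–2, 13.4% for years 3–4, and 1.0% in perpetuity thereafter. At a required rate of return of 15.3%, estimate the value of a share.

Three-stage DDM. Project D₁…D_4; terminal Gordon value at t=4 with g = 0.01; discount at r = 0.153.
D_1 = 14.2299
D_2 = 18.7663
D_3 = 21.2810
D_4 = 24.1327
TV_4 = 24.3740/(0.153−0.01) = 170.4476
P₀ = Σ Dₜ/(1+r)ᵗ + TV_4/(1+r)^4 = 150.4401

$150.44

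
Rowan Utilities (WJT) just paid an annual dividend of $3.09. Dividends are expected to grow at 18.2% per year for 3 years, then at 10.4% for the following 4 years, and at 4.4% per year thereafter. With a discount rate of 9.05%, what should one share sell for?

Three-stage DDM. Project D₁…D_7; terminal Gordon value at t=7 with g = 0.044; discount at r = 0.0905.
D_1 = 3.6524
D_2 = 4.3171
D_3 = 5.1028
D_4 = 5.6335
D_5 = 6.2194
D_6 = 6.8662
D_7 = 7.5803
TV_7 = 7.9138/(0.0905−0.044) = 170.1903
P₀ = Σ Dₜ/(1+r)ᵗ + TV_7/(1+r)^7 = 119.9488

$119.95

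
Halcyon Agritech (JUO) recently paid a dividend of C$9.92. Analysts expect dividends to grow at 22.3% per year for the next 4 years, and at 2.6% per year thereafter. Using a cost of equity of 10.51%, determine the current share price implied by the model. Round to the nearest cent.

Two-stage DDM. Project D₁…D_4 at 0.223, terminal growth 0.026, discount at r = 0.1051.
D_1 = 12.1322
D_2 = 14.8376
D_3 = 18.1464
D_4 = 22.1931
Terminal value at t=4: TV = D_5/(r−g) = 22.7701/(0.1051−0.026) = 287.8647
P₀ = 12.1322/(1+0.1051)^1 + 14.8376/(1+0.1051)^2 + 18.1464/(1+0.1051)^3 + 22.1931/(1+0.1051)^4 + 287.8647/(1+0.1051)^4 = 244.4650

C$244.46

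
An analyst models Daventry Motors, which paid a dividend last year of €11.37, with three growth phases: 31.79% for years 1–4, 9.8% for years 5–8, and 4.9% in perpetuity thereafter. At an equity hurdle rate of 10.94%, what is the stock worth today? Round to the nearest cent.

Three-stage DDM. Project D₁…D_8; terminal Gordon value at t=8 with g = 0.049; discount at r = 0.1094.
D_1 = 14.9845
D_2 = 19.7481
D_3 = 26.0260
D_4 = 34.2997
D_5 = 37.6611
D_6 = 41.3519
D_7 = 45.4043
D_8 = 49.8540
TV_8 = 52.2968/(0.1094−0.049) = 865.8411
P₀ = Σ Dₜ/(1+r)ᵗ + TV_8/(1+r)^8 = 536.8661

€536.87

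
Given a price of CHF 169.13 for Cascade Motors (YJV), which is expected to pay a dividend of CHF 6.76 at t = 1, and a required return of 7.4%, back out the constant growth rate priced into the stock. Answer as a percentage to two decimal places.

3.40%

From P₀ = D₁/(r − g), the implied growth is g = r − D₁/P₀.
g = 0.074 − 6.76/169.13 = 0.074 − 0.03997 = 0.03403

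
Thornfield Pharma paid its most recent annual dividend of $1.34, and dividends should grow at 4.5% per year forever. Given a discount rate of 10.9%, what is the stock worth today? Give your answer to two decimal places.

$21.88

Gordon growth model: P₀ = D₁/(r − g). D₁ = 1.34 × (1 + 0.045) = 1.4003.
P₀ = 1.4003 / (0.109 − 0.045) = 1.4003 / 0.064 = 21.8797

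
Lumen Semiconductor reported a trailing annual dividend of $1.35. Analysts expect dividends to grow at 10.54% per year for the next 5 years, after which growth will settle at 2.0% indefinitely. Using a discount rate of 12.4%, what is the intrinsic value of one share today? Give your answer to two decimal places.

$18.60

Two-stage DDM. Project D₁…D_5 at 0.1054, terminal growth 0.02, discount at r = 0.124.
D_1 = 1.4923
D_2 = 1.6496
D_3 = 1.8234
D_4 = 2.0156
D_5 = 2.2281
Terminal value at t=5: TV = D_6/(r−g) = 2.2726/(0.124−0.02) = 21.8523
P₀ = 1.4923/(1+0.124)^1 + 1.6496/(1+0.124)^2 + 1.8234/(1+0.124)^3 + 2.0156/(1+0.124)^4 + 2.2281/(1+0.124)^5 + 21.8523/(1+0.124)^5 = 18.6027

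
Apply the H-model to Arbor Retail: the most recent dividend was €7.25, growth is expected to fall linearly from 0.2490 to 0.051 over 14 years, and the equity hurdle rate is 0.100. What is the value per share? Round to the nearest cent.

H-model: P₀ = D₀[(1+g_L) + H(g_S−g_L)]/(r−g_L), with H = 14/2 = 7.
P₀ = 7.25 × [(1+0.051) + 7×(0.249−0.051)] / (0.1−0.051)
   = 7.25 × 2.4370 / 0.049 = 360.5765

€360.58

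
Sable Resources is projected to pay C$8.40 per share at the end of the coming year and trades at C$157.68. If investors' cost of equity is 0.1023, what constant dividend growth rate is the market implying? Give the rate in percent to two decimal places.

4.90%

From P₀ = D₁/(r − g), the implied growth is g = r − D₁/P₀.
g = 0.1023 − 8.40/157.68 = 0.1023 − 0.05327 = 0.04903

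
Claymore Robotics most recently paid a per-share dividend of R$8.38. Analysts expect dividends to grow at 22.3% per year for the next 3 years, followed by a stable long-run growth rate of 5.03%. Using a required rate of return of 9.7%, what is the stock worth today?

Two-stage DDM. Project D₁…D_3 at 0.223, terminal growth 0.0503, discount at r = 0.097.
D_1 = 10.2487
D_2 = 12.5342
D_3 = 15.3293
Terminal value at t=3: TV = D_4/(r−g) = 16.1004/(0.097−0.0503) = 344.7624
P₀ = 10.2487/(1+0.097)^1 + 12.5342/(1+0.097)^2 + 15.3293/(1+0.097)^3 + 344.7624/(1+0.097)^3 = 292.5260

R$292.53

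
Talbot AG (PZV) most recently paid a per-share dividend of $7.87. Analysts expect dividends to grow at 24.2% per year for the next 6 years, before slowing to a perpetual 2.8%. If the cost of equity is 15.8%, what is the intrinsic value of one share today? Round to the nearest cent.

Two-stage DDM. Project D₁…D_6 at 0.242, terminal growth 0.028, discount at r = 0.158.
D_1 = 9.7745
D_2 = 12.1400
D_3 = 15.0779
D_4 = 18.7267
D_5 = 23.2586
D_6 = 28.8871
Terminal value at t=6: TV = D_7/(r−g) = 29.6960/(0.158−0.028) = 228.4305
P₀ = 9.7745/(1+0.158)^1 + 12.1400/(1+0.158)^2 + 15.0779/(1+0.158)^3 + 18.7267/(1+0.158)^4 + 23.2586/(1+0.158)^5 + 28.8871/(1+0.158)^6 + 228.4305/(1+0.158)^6 = 155.5010

$155.50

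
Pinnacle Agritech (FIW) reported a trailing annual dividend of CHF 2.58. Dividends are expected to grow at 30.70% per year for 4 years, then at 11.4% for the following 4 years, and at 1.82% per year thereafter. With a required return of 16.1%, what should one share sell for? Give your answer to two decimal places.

CHF 54.01

Three-stage DDM. Project D₁…D_8; terminal Gordon value at t=8 with g = 0.0182; discount at r = 0.161.
D_1 = 3.3721
D_2 = 4.4073
D_3 = 5.7603
D_4 = 7.5287
D_5 = 8.3870
D_6 = 9.3431
D_7 = 10.4082
D_8 = 11.5948
TV_8 = 11.8058/(0.161−0.0182) = 82.6738
P₀ = Σ Dₜ/(1+r)ᵗ + TV_8/(1+r)^8 = 54.0072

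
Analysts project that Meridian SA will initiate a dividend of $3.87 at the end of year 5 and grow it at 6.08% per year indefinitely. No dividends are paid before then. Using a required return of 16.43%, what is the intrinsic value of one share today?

$20.35

Deferred-dividend DDM. At t=4 the remaining stream is a growing perpetuity with first payment D_5 = 3.87.
V_4 = D_5/(r−g) = 3.87/(0.1643−0.0608) = 37.3913
P₀ = V_4/(1+r)^4 = 37.3913/(1+0.1643)^4 = 20.3475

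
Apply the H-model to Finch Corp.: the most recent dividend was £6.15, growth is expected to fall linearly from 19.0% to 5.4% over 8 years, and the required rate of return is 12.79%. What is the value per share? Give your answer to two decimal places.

H-model: P₀ = D₀[(1+g_L) + H(g_S−g_L)]/(r−g_L), with H = 8/2 = 4.
P₀ = 6.15 × [(1+0.054) + 4×(0.19−0.054)] / (0.1279−0.054)
   = 6.15 × 1.5980 / 0.0739 = 132.9865

£132.99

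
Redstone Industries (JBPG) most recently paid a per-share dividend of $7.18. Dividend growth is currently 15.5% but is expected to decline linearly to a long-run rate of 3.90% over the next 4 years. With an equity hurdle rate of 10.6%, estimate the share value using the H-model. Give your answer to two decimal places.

$136.21

H-model: P₀ = D₀[(1+g_L) + H(g_S−g_L)]/(r−g_L), with H = 4/2 = 2.
P₀ = 7.18 × [(1+0.039) + 2×(0.155−0.039)] / (0.106−0.039)
   = 7.18 × 1.2710 / 0.067 = 136.2057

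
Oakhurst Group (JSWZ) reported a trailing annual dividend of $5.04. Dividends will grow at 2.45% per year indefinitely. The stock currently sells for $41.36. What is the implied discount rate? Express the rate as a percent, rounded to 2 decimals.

Rearranging the constant-growth DDM: r = D₁/P₀ + g.
D₁ = 5.04 × (1 + 0.0245) = 5.1635.
r = 5.1635 / 41.36 + 0.0245 = 0.12484 + 0.0245 = 0.14934

14.93%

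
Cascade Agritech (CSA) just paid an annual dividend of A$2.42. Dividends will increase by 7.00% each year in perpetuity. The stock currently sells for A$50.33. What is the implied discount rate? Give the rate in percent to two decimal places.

Rearranging the constant-growth DDM: r = D₁/P₀ + g.
D₁ = 2.42 × (1 + 0.07) = 2.5894.
r = 2.5894 / 50.33 + 0.07 = 0.05145 + 0.07 = 0.12145

12.14%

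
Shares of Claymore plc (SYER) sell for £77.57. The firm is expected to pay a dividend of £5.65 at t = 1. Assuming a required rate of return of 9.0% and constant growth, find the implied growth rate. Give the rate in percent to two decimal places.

From P₀ = D₁/(r − g), the implied growth is g = r − D₁/P₀.
g = 0.09 − 5.65/77.57 = 0.09 − 0.07284 = 0.01716

1.72%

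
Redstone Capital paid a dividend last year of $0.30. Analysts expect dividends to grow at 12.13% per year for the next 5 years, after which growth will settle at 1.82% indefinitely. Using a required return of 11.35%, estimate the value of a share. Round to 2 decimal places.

$4.85

Two-stage DDM. Project D₁…D_5 at 0.1213, terminal growth 0.0182, discount at r = 0.1135.
D_1 = 0.3364
D_2 = 0.3772
D_3 = 0.4229
D_4 = 0.4743
D_5 = 0.5318
Terminal value at t=5: TV = D_6/(r−g) = 0.5415/(0.1135−0.0182) = 5.6816
P₀ = 0.3364/(1+0.1135)^1 + 0.3772/(1+0.1135)^2 + 0.4229/(1+0.1135)^3 + 0.4743/(1+0.1135)^4 + 0.5318/(1+0.1135)^5 + 5.6816/(1+0.1135)^5 = 4.8509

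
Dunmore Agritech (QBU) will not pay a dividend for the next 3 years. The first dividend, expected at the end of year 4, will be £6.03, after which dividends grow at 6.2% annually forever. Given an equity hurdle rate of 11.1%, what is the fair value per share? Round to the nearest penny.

Deferred-dividend DDM. At t=3 the remaining stream is a growing perpetuity with first payment D_4 = 6.03.
V_3 = D_4/(r−g) = 6.03/(0.111−0.062) = 123.0612
P₀ = V_3/(1+r)^3 = 123.0612/(1+0.111)^3 = 89.7386

£89.74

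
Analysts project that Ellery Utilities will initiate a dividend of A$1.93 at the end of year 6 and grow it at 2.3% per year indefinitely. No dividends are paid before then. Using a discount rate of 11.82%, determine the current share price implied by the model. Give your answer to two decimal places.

Deferred-dividend DDM. At t=5 the remaining stream is a growing perpetuity with first payment D_6 = 1.93.
V_5 = D_6/(r−g) = 1.93/(0.1182−0.023) = 20.2731
P₀ = V_5/(1+r)^5 = 20.2731/(1+0.1182)^5 = 11.5964

A$11.60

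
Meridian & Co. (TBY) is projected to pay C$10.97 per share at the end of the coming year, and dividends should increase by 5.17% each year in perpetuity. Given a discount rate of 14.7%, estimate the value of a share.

Gordon growth model: P₀ = D₁/(r − g), with D₁ = 10.97 given directly.
P₀ = 10.9700 / (0.147 − 0.0517) = 10.9700 / 0.0953 = 115.1102

C$115.11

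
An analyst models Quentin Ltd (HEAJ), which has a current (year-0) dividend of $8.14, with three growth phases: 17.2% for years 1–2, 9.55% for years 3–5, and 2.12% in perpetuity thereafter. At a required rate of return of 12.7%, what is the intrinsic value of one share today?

Three-stage DDM. Project D₁…D_5; terminal Gordon value at t=5 with g = 0.0212; discount at r = 0.127.
D_1 = 9.5401
D_2 = 11.1810
D_3 = 12.2488
D_4 = 13.4185
D_5 = 14.7000
TV_5 = 15.0116/(0.127−0.0212) = 141.8868
P₀ = Σ Dₜ/(1+r)ᵗ + TV_5/(1+r)^5 = 120.2691

$120.27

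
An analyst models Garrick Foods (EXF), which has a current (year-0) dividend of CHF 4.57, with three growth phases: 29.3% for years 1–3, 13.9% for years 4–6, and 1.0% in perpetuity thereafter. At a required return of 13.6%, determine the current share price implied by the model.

Three-stage DDM. Project D₁…D_6; terminal Gordon value at t=6 with g = 0.01; discount at r = 0.136.
D_1 = 5.9090
D_2 = 7.6403
D_3 = 9.8790
D_4 = 11.2521
D_5 = 12.8162
D_6 = 14.5977
TV_6 = 14.7436/(0.136−0.01) = 117.0129
P₀ = Σ Dₜ/(1+r)ᵗ + TV_6/(1+r)^6 = 92.6296

CHF 92.63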